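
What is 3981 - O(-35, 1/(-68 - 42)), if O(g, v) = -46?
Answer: 4027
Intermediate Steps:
3981 - O(-35, 1/(-68 - 42)) = 3981 - 1*(-46) = 3981 + 46 = 4027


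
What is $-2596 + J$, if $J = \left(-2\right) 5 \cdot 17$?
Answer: $-2766$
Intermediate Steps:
$J = -170$ ($J = \left(-10\right) 17 = -170$)
$-2596 + J = -2596 - 170 = -2766$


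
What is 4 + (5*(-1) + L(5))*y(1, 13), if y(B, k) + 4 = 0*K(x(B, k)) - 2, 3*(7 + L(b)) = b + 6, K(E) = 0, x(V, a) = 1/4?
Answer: 54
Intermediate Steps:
x(V, a) = ¼
L(b) = -5 + b/3 (L(b) = -7 + (b + 6)/3 = -7 + (6 + b)/3 = -7 + (2 + b/3) = -5 + b/3)
y(B, k) = -6 (y(B, k) = -4 + (0*0 - 2) = -4 + (0 - 2) = -4 - 2 = -6)
4 + (5*(-1) + L(5))*y(1, 13) = 4 + (5*(-1) + (-5 + (⅓)*5))*(-6) = 4 + (-5 + (-5 + 5/3))*(-6) = 4 + (-5 - 10/3)*(-6) = 4 - 25/3*(-6) = 4 + 50 = 54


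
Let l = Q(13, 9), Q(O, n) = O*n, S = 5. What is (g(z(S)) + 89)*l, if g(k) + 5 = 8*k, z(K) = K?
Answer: 14508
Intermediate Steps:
l = 117 (l = 13*9 = 117)
g(k) = -5 + 8*k
(g(z(S)) + 89)*l = ((-5 + 8*5) + 89)*117 = ((-5 + 40) + 89)*117 = (35 + 89)*117 = 124*117 = 14508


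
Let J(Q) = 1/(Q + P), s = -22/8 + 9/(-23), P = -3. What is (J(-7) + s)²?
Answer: 2223081/211600 ≈ 10.506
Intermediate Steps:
s = -289/92 (s = -22*⅛ + 9*(-1/23) = -11/4 - 9/23 = -289/92 ≈ -3.1413)
J(Q) = 1/(-3 + Q) (J(Q) = 1/(Q - 3) = 1/(-3 + Q))
(J(-7) + s)² = (1/(-3 - 7) - 289/92)² = (1/(-10) - 289/92)² = (-⅒ - 289/92)² = (-1491/460)² = 2223081/211600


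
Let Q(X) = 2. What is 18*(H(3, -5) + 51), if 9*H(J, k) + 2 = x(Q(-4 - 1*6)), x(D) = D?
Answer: 918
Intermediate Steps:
H(J, k) = 0 (H(J, k) = -2/9 + (⅑)*2 = -2/9 + 2/9 = 0)
18*(H(3, -5) + 51) = 18*(0 + 51) = 18*51 = 918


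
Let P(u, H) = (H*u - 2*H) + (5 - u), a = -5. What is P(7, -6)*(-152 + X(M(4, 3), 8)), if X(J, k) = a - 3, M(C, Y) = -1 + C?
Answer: 5120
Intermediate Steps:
P(u, H) = 5 - u - 2*H + H*u (P(u, H) = (-2*H + H*u) + (5 - u) = 5 - u - 2*H + H*u)
X(J, k) = -8 (X(J, k) = -5 - 3 = -8)
P(7, -6)*(-152 + X(M(4, 3), 8)) = (5 - 1*7 - 2*(-6) - 6*7)*(-152 - 8) = (5 - 7 + 12 - 42)*(-160) = -32*(-160) = 5120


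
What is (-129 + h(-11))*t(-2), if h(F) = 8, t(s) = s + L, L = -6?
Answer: 968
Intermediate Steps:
t(s) = -6 + s (t(s) = s - 6 = -6 + s)
(-129 + h(-11))*t(-2) = (-129 + 8)*(-6 - 2) = -121*(-8) = 968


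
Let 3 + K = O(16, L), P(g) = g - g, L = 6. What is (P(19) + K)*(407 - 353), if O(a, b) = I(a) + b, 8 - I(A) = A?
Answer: -270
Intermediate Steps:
I(A) = 8 - A
O(a, b) = 8 + b - a (O(a, b) = (8 - a) + b = 8 + b - a)
P(g) = 0
K = -5 (K = -3 + (8 + 6 - 1*16) = -3 + (8 + 6 - 16) = -3 - 2 = -5)
(P(19) + K)*(407 - 353) = (0 - 5)*(407 - 353) = -5*54 = -270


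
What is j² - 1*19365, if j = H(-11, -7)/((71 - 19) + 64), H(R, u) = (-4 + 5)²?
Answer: -260575439/13456 ≈ -19365.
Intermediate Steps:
H(R, u) = 1 (H(R, u) = 1² = 1)
j = 1/116 (j = 1/((71 - 19) + 64) = 1/(52 + 64) = 1/116 ≈ 0.0086207)
j² - 1*19365 = (1/116)² - 1*19365 = 1/13456 - 19365 = -260575439/13456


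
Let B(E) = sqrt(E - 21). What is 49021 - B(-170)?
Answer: 49021 - I*sqrt(191) ≈ 49021.0 - 13.82*I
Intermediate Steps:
B(E) = sqrt(-21 + E)
49021 - B(-170) = 49021 - sqrt(-21 - 170) = 49021 - sqrt(-191) = 49021 - I*sqrt(191)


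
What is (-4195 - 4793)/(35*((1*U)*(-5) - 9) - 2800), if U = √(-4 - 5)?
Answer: 57138/20365 - 1926*I/4073 ≈ 2.8057 - 0.47287*I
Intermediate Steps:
U = 3*I (U = √(-9) = 3*I ≈ 3.0*I)
(-4195 - 4793)/(35*((1*U)*(-5) - 9) - 2800) = (-4195 - 4793)/(35*((1*(3*I))*(-5) - 9) - 2800) = -8988/(35*((3*I)*(-5) - 9) - 2800) = -8988/(35*(-15*I - 9) - 2800) = -8988/(35*(-9 - 15*I) - 2800) = -8988/((-315 - 525*I) - 2800) = -8988*(-3115 + 525*I)/9978850 = -642*(-3115 + 525*I)/712775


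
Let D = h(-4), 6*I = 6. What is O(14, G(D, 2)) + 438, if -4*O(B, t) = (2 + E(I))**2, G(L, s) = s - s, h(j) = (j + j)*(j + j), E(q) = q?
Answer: 1743/4 ≈ 435.75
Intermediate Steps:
I = 1 (I = (1/6)*6 = 1)
h(j) = 4*j**2 (h(j) = (2*j)*(2*j) = 4*j**2)
D = 64 (D = 4*(-4)**2 = 4*16 = 64)
G(L, s) = 0
O(B, t) = -9/4 (O(B, t) = -(2 + 1)**2/4 = -1/4*3**2 = -1/4*9 = -9/4)
O(14, G(D, 2)) + 438 = -9/4 + 438 = 1743/4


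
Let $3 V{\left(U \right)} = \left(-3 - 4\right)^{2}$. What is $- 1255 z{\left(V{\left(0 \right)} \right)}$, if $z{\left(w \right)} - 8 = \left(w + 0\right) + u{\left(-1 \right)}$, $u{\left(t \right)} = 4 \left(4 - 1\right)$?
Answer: $- \frac{136795}{3} \approx -45598.0$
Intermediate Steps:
$u{\left(t \right)} = 12$ ($u{\left(t \right)} = 4 \cdot 3 = 12$)
$V{\left(U \right)} = \frac{49}{3}$ ($V{\left(U \right)} = \frac{\left(-3 - 4\right)^{2}}{3} = \frac{\left(-7\right)^{2}}{3} = \frac{1}{3} \cdot 49 = \frac{49}{3}$)
$z{\left(w \right)} = 20 + w$ ($z{\left(w \right)} = 8 + \left(\left(w + 0\right) + 12\right) = 8 + \left(w + 12\right) = 8 + \left(12 + w\right) = 20 + w$)
$- 1255 z{\left(V{\left(0 \right)} \right)} = - 1255 \left(20 + \frac{49}{3}\right) = \left(-1255\right) \frac{109}{3} = - \frac{136795}{3}$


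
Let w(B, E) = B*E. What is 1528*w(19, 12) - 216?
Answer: 348168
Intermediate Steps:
1528*w(19, 12) - 216 = 1528*(19*12) - 216 = 1528*228 - 216 = 348384 - 216 = 348168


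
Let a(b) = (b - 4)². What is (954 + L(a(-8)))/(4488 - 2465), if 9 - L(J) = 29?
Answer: 934/2023 ≈ 0.46169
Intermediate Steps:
a(b) = (-4 + b)²
L(J) = -20 (L(J) = 9 - 1*29 = 9 - 29 = -20)
(954 + L(a(-8)))/(4488 - 2465) = (954 - 20)/(4488 - 2465) = 934/2023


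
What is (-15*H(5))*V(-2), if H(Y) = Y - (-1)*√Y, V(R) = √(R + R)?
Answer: 30*I*(-5 - √5) ≈ -217.08*I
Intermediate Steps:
V(R) = √2*√R (V(R) = √(2*R) = √2*√R)
H(Y) = Y + √Y
(-15*H(5))*V(-2) = (-15*(5 + √5))*(√2*√(-2)) = (-75 - 15*√5)*(√2*(I*√2)) = (-75 - 15*√5)*(2*I) = 2*I*(-75 - 15*√5)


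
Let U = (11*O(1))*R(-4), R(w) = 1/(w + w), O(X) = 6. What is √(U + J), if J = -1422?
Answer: I*√5721/2 ≈ 37.819*I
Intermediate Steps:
R(w) = 1/(2*w)
U = -33/4 (U = (11*6)*((½)/(-4)) = 66*((½)*(-¼)) = 66*(-⅛) = -33/4 ≈ -8.2500)
√(U + J) = √(-33/4 - 1422) = √(-5721/4) = I*√5721/2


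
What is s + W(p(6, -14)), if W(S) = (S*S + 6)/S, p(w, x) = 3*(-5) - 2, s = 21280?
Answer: 361465/17 ≈ 21263.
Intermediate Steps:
p(w, x) = -17 (p(w, x) = -15 - 2 = -17)
W(S) = (6 + S²)/S (W(S) = (S² + 6)/S = (6 + S²)/S)
s + W(p(6, -14)) = 21280 + (-17 + 6/(-17)) = 21280 + (-17 + 6*(-1/17)) = 21280 + (-17 - 6/17) = 21280 - 295/17 = 361465/17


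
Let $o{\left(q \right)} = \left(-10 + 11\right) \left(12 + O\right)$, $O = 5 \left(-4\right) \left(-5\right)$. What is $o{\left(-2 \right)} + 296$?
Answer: $408$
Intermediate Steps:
$O = 100$ ($O = \left(-20\right) \left(-5\right) = 100$)
$o{\left(q \right)} = 112$ ($o{\left(q \right)} = \left(-10 + 11\right) \left(12 + 100\right) = 1 \cdot 112 = 112$)
$o{\left(-2 \right)} + 296 = 112 + 296 = 408$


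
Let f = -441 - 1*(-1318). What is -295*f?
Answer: -258715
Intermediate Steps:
f = 877 (f = -441 + 1318 = 877)
-295*f = -295*877 = -1*258715 = -258715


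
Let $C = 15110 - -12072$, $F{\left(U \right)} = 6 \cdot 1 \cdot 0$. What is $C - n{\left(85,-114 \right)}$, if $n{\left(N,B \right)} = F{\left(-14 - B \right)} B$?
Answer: $27182$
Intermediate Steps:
$F{\left(U \right)} = 0$ ($F{\left(U \right)} = 6 \cdot 0 = 0$)
$C = 27182$ ($C = 15110 + 12072 = 27182$)
$n{\left(N,B \right)} = 0$ ($n{\left(N,B \right)} = 0 B = 0$)
$C - n{\left(85,-114 \right)} = 27182 - 0 = 27182 + 0 = 27182$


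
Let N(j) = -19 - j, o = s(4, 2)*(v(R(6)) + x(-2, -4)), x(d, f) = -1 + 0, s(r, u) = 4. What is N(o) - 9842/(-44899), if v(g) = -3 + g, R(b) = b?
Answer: -1202431/44899 ≈ -26.781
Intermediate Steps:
x(d, f) = -1
o = 8 (o = 4*((-3 + 6) - 1) = 4*(3 - 1) = 4*2 = 8)
N(o) - 9842/(-44899) = (-19 - 1*8) - 9842/(-44899) = (-19 - 8) - 9842*(-1/44899) = -27 + 9842/44899 = -1202431/44899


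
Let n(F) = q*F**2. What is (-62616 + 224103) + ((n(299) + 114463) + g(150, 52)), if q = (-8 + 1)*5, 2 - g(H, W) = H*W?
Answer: -2860883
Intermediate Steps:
g(H, W) = 2 - H*W
q = -35 (q = -7*5 = -35)
n(F) = -35*F**2
(-62616 + 224103) + ((n(299) + 114463) + g(150, 52)) = (-62616 + 224103) + ((-35*299**2 + 114463) + (2 - 1*150*52)) = 161487 + ((-35*89401 + 114463) + (2 - 7800)) = 161487 + ((-3129035 + 114463) - 7798) = 161487 + (-3014572 - 7798) = 161487 - 3022370 = -2860883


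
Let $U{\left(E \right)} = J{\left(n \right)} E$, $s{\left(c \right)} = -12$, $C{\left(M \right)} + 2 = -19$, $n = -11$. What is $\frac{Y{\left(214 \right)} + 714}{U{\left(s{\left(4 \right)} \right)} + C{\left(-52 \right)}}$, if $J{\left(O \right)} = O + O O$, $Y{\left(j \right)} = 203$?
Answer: $- \frac{917}{1341} \approx -0.68382$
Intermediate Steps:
$C{\left(M \right)} = -21$ ($C{\left(M \right)} = -2 - 19 = -21$)
$J{\left(O \right)} = O + O^{2}$
$U{\left(E \right)} = 110 E$ ($U{\left(E \right)} = - 11 \left(1 - 11\right) E = \left(-11\right) \left(-10\right) E = 110 E$)
$\frac{Y{\left(214 \right)} + 714}{U{\left(s{\left(4 \right)} \right)} + C{\left(-52 \right)}} = \frac{203 + 714}{110 \left(-12\right) - 21} = \frac{917}{-1320 - 21} = \frac{917}{-1341} = 917 \left(- \frac{1}{1341}\right) = - \frac{917}{1341}$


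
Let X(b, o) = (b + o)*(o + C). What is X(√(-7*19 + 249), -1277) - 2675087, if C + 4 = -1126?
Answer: 398652 - 4814*√29 ≈ 3.7273e+5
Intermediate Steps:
C = -1130 (C = -4 - 1126 = -1130)
X(b, o) = (-1130 + o)*(b + o) (X(b, o) = (b + o)*(o - 1130) = (b + o)*(-1130 + o) = (-1130 + o)*(b + o))
X(√(-7*19 + 249), -1277) - 2675087 = ((-1277)² - 1130*√(-7*19 + 249) - 1130*(-1277) + √(-7*19 + 249)*(-1277)) - 2675087 = (1630729 - 1130*√(-133 + 249) + 1443010 + √(-133 + 249)*(-1277)) - 2675087 = (1630729 - 2260*√29 + 1443010 + √116*(-1277)) - 2675087 = (1630729 - 2260*√29 + 1443010 + (2*√29)*(-1277)) - 2675087 = (1630729 - 2260*√29 + 1443010 - 2554*√29) - 2675087 = (3073739 - 4814*√29) - 2675087 = 398652 - 4814*√29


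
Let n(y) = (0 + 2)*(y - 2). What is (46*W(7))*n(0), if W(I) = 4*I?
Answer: -5152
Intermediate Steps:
n(y) = -4 + 2*y (n(y) = 2*(-2 + y) = -4 + 2*y)
(46*W(7))*n(0) = (46*(4*7))*(-4 + 2*0) = (46*28)*(-4 + 0) = 1288*(-4) = -5152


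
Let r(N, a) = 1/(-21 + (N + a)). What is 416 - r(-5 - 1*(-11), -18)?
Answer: 13729/33 ≈ 416.03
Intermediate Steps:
r(N, a) = 1/(-21 + N + a)
416 - r(-5 - 1*(-11), -18) = 416 - 1/(-21 + (-5 - 1*(-11)) - 18) = 416 - 1/(-21 + (-5 + 11) - 18) = 416 - 1/(-21 + 6 - 18) = 416 - 1/(-33) = 416 - 1*(-1/33) = 416 + 1/33 = 13729/33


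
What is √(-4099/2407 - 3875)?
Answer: 2*I*√5615064042/2407 ≈ 62.263*I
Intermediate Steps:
√(-4099/2407 - 3875) = √(-9331224/2407) = 2*I*√5615064042/2407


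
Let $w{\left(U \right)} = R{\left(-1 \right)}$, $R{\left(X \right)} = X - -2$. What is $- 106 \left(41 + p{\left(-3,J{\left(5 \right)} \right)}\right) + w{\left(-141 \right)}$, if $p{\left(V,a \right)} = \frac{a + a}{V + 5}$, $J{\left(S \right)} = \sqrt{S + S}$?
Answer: $-4345 - 106 \sqrt{10} \approx -4680.2$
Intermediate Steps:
$J{\left(S \right)} = \sqrt{2} \sqrt{S}$ ($J{\left(S \right)} = \sqrt{2 S} = \sqrt{2} \sqrt{S}$)
$R{\left(X \right)} = 2 + X$ ($R{\left(X \right)} = X + 2 = 2 + X$)
$w{\left(U \right)} = 1$ ($w{\left(U \right)} = 2 - 1 = 1$)
$p{\left(V,a \right)} = \frac{2 a}{5 + V}$
$- 106 \left(41 + p{\left(-3,J{\left(5 \right)} \right)}\right) + w{\left(-141 \right)} = - 106 \left(41 + \frac{2 \sqrt{2} \sqrt{5}}{5 - 3}\right) + 1 = - 106 \left(41 + \frac{2 \sqrt{10}}{2}\right) + 1 = - 106 \left(41 + 2 \sqrt{10} \cdot \frac{1}{2}\right) + 1 = - 106 \left(41 + \sqrt{10}\right) + 1 = \left(-4346 - 106 \sqrt{10}\right) + 1 = -4345 - 106 \sqrt{10}$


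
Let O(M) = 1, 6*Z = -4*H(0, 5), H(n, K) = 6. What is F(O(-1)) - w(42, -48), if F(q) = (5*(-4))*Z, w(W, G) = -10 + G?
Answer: 138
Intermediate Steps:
Z = -4 (Z = (-4*6)/6 = (1/6)*(-24) = -4)
F(q) = 80 (F(q) = (5*(-4))*(-4) = -20*(-4) = 80)
F(O(-1)) - w(42, -48) = 80 - (-10 - 48) = 80 - 1*(-58) = 80 + 58 = 138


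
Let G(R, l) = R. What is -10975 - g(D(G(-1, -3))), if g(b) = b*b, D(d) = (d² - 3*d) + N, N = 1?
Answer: -11000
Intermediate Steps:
D(d) = 1 + d² - 3*d (D(d) = (d² - 3*d) + 1 = 1 + d² - 3*d)
g(b) = b²
-10975 - g(D(G(-1, -3))) = -10975 - (1 + (-1)² - 3*(-1))² = -10975 - (1 + 1 + 3)² = -10975 - 1*5² = -10975 - 1*25 = -10975 - 25 = -11000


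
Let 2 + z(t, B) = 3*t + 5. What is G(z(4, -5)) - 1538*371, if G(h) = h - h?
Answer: -570598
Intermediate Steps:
z(t, B) = 3 + 3*t (z(t, B) = -2 + (3*t + 5) = -2 + (5 + 3*t) = 3 + 3*t)
G(h) = 0
G(z(4, -5)) - 1538*371 = 0 - 1538*371 = 0 - 570598 = -570598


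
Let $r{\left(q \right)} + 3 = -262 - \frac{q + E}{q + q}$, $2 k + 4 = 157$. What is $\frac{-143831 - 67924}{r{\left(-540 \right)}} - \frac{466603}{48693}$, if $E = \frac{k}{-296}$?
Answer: $\frac{723691797605989}{918405343941} \approx 787.99$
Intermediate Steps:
$k = \frac{153}{2}$ ($k = -2 + \frac{1}{2} \cdot 157 = -2 + \frac{157}{2} = \frac{153}{2} \approx 76.5$)
$E = - \frac{153}{592}$ ($E = \frac{153}{2 \left(-296\right)} = \frac{153}{2} \left(- \frac{1}{296}\right) = - \frac{153}{592} \approx -0.25845$)
$r{\left(q \right)} = -265 - \frac{- \frac{153}{592} + q}{2 q}$ ($r{\left(q \right)} = -3 - \left(262 + \frac{q - \frac{153}{592}}{q + q}\right) = -3 - \left(262 + \frac{- \frac{153}{592} + q}{2 q}\right) = -265 - \frac{- \frac{153}{592} + q}{2 q}$)
$\frac{-143831 - 67924}{r{\left(-540 \right)}} - \frac{466603}{48693} = \frac{-143831 - 67924}{\frac{9}{1184} \frac{1}{-540} \left(17 - -18861120\right)} - \frac{466603}{48693} = - \frac{211755}{\frac{9}{1184} \left(- \frac{1}{540}\right) \left(17 + 18861120\right)} - \frac{466603}{48693} = - \frac{211755}{\frac{9}{1184} \left(- \frac{1}{540}\right) 18861137} - \frac{466603}{48693} = - \frac{211755}{- \frac{18861137}{71040}} - \frac{466603}{48693} = \left(-211755\right) \left(- \frac{71040}{18861137}\right) - \frac{466603}{48693} = \frac{15043075200}{18861137} - \frac{466603}{48693} = \frac{723691797605989}{918405343941}$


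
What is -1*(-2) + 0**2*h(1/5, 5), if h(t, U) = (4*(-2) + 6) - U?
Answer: 2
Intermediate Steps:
h(t, U) = -2 - U (h(t, U) = (-8 + 6) - U = -2 - U)
-1*(-2) + 0**2*h(1/5, 5) = -1*(-2) + 0**2*(-2 - 1*5) = 2 + 0*(-2 - 5) = 2 + 0*(-7) = 2 + 0 = 2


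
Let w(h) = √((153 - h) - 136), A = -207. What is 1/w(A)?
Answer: √14/56 ≈ 0.066815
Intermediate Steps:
w(h) = √(17 - h)
1/w(A) = 1/(√(17 - 1*(-207))) = 1/(√(17 + 207)) = 1/(√224) = 1/(4*√14) = √14/56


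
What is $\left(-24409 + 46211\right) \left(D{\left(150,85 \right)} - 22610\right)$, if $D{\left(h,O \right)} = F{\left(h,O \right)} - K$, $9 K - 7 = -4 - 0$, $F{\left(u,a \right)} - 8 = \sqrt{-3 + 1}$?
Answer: $- \frac{1478328214}{3} + 21802 i \sqrt{2} \approx -4.9278 \cdot 10^{8} + 30833.0 i$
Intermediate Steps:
$F{\left(u,a \right)} = 8 + i \sqrt{2}$ ($F{\left(u,a \right)} = 8 + \sqrt{-3 + 1} = 8 + \sqrt{-2} = 8 + i \sqrt{2}$)
$K = \frac{1}{3}$ ($K = \frac{7}{9} + \frac{-4 - 0}{9} = \frac{7}{9} + \frac{-4 + 0}{9} = \frac{7}{9} + \frac{1}{9} \left(-4\right) = \frac{7}{9} - \frac{4}{9} = \frac{1}{3} \approx 0.33333$)
$D{\left(h,O \right)} = \frac{23}{3} + i \sqrt{2}$ ($D{\left(h,O \right)} = \left(8 + i \sqrt{2}\right) - \frac{1}{3} = \frac{23}{3} + i \sqrt{2}$)
$\left(-24409 + 46211\right) \left(D{\left(150,85 \right)} - 22610\right) = \left(-24409 + 46211\right) \left(\left(\frac{23}{3} + i \sqrt{2}\right) - 22610\right) = 21802 \left(- \frac{67807}{3} + i \sqrt{2}\right) = - \frac{1478328214}{3} + 21802 i \sqrt{2}$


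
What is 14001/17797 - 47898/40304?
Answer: -11082477/27588088 ≈ -0.40171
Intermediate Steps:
14001/17797 - 47898/40304 = 14001*(1/17797) - 47898*1/40304 = 1077/1369 - 23949/20152 = -11082477/27588088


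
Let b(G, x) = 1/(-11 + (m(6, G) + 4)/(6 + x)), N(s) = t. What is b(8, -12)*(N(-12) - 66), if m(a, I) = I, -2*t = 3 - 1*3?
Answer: 66/13 ≈ 5.0769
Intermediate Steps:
t = 0 (t = -(3 - 1*3)/2 = -(3 - 3)/2 = -1/2*0 = 0)
N(s) = 0
b(G, x) = 1/(-11 + (4 + G)/(6 + x)) (b(G, x) = 1/(-11 + (G + 4)/(6 + x)) = 1/(-11 + (4 + G)/(6 + x)))
b(8, -12)*(N(-12) - 66) = ((-6 - 1*(-12))/(62 - 1*8 + 11*(-12)))*(0 - 66) = ((-6 + 12)/(62 - 8 - 132))*(-66) = (6/(-78))*(-66) = -1/78*6*(-66) = -1/13*(-66) = 66/13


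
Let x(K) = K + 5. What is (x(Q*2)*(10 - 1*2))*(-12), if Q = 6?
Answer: -1632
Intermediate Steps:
x(K) = 5 + K
(x(Q*2)*(10 - 1*2))*(-12) = ((5 + 6*2)*(10 - 1*2))*(-12) = ((5 + 12)*(10 - 2))*(-12) = (17*8)*(-12) = 136*(-12) = -1632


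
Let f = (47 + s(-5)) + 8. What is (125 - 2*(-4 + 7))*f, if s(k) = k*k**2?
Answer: -8330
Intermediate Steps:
s(k) = k**3
f = -70 (f = (47 + (-5)**3) + 8 = (47 - 125) + 8 = -78 + 8 = -70)
(125 - 2*(-4 + 7))*f = (125 - 2*(-4 + 7))*(-70) = (125 - 2*3)*(-70) = (125 - 6)*(-70) = 119*(-70) = -8330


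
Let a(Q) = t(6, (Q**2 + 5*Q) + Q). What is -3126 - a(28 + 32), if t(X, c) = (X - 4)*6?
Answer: -3138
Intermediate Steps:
t(X, c) = -24 + 6*X (t(X, c) = (-4 + X)*6 = -24 + 6*X)
a(Q) = 12 (a(Q) = -24 + 6*6 = -24 + 36 = 12)
-3126 - a(28 + 32) = -3126 - 1*12 = -3126 - 12 = -3138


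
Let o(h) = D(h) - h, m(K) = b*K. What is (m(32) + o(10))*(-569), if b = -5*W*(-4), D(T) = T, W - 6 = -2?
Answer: -1456640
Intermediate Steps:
W = 4 (W = 6 - 2 = 4)
b = 80 (b = -5*4*(-4) = -20*(-4) = 80)
m(K) = 80*K
o(h) = 0 (o(h) = h - h = 0)
(m(32) + o(10))*(-569) = (80*32 + 0)*(-569) = (2560 + 0)*(-569) = 2560*(-569) = -1456640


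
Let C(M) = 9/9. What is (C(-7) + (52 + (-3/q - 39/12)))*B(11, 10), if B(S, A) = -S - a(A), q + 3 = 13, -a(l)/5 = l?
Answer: 38571/20 ≈ 1928.6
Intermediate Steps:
a(l) = -5*l
C(M) = 1 (C(M) = 9*(1/9) = 1)
q = 10 (q = -3 + 13 = 10)
B(S, A) = -S + 5*A (B(S, A) = -S - (-5)*A = -S + 5*A)
(C(-7) + (52 + (-3/q - 39/12)))*B(11, 10) = (1 + (52 + (-3/10 - 39/12)))*(-1*11 + 5*10) = (1 + (52 + (-3*1/10 - 39*1/12)))*(-11 + 50) = (1 + (52 + (-3/10 - 13/4)))*39 = (1 + (52 - 71/20))*39 = (1 + 969/20)*39 = (989/20)*39 = 38571/20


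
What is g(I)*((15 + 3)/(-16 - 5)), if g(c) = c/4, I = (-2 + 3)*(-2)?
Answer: 3/7 ≈ 0.42857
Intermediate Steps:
I = -2 (I = 1*(-2) = -2)
g(c) = c/4 (g(c) = c*(¼) = c/4)
g(I)*((15 + 3)/(-16 - 5)) = ((¼)*(-2))*((15 + 3)/(-16 - 5)) = -9/(-21) = -9*(-1)/21 = -½*(-6/7) = 3/7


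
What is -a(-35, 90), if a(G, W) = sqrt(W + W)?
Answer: -6*sqrt(5) ≈ -13.416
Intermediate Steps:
a(G, W) = sqrt(2)*sqrt(W) (a(G, W) = sqrt(2*W) = sqrt(2)*sqrt(W))
-a(-35, 90) = -sqrt(2)*sqrt(90) = -sqrt(2)*3*sqrt(10) = -6*sqrt(5)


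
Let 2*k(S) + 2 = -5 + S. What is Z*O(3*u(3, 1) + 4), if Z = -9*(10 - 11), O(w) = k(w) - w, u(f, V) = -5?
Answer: 18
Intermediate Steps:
k(S) = -7/2 + S/2 (k(S) = -1 + (-5 + S)/2 = -1 + (-5/2 + S/2) = -7/2 + S/2)
O(w) = -7/2 - w/2 (O(w) = (-7/2 + w/2) - w = -7/2 - w/2)
Z = 9 (Z = -9*(-1) = 9)
Z*O(3*u(3, 1) + 4) = 9*(-7/2 - (3*(-5) + 4)/2) = 9*(-7/2 - (-15 + 4)/2) = 9*(-7/2 - ½*(-11)) = 9*(-7/2 + 11/2) = 9*2 = 18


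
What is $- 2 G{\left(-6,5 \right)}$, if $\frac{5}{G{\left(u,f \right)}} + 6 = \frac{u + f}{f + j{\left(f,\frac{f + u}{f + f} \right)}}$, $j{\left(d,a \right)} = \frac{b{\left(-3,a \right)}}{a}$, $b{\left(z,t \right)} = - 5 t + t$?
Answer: $\frac{10}{7} \approx 1.4286$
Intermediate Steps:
$b{\left(z,t \right)} = - 4 t$
$j{\left(d,a \right)} = -4$ ($j{\left(d,a \right)} = \frac{\left(-4\right) a}{a} = -4$)
$G{\left(u,f \right)} = \frac{5}{-6 + \frac{f + u}{-4 + f}}$ ($G{\left(u,f \right)} = \frac{5}{-6 + \frac{u + f}{f - 4}} = \frac{5}{-6 + \frac{f + u}{-4 + f}}$)
$- 2 G{\left(-6,5 \right)} = - 2 \frac{5 \left(-4 + 5\right)}{24 - 6 - 25} = - 2 \cdot 5 \frac{1}{24 - 6 - 25} \cdot 1 = - 2 \cdot 5 \frac{1}{-7} \cdot 1 = - 2 \cdot 5 \left(- \frac{1}{7}\right) 1 = \left(-2\right) \left(- \frac{5}{7}\right) = \frac{10}{7}$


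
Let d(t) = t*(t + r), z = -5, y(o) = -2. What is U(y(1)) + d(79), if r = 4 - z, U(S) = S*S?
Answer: 6956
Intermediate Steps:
U(S) = S**2
r = 9 (r = 4 - 1*(-5) = 4 + 5 = 9)
d(t) = t*(9 + t) (d(t) = t*(t + 9) = t*(9 + t))
U(y(1)) + d(79) = (-2)**2 + 79*(9 + 79) = 4 + 79*88 = 4 + 6952 = 6956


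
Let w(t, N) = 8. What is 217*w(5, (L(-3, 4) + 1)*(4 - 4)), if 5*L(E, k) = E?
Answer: 1736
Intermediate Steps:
L(E, k) = E/5
217*w(5, (L(-3, 4) + 1)*(4 - 4)) = 217*8 = 1736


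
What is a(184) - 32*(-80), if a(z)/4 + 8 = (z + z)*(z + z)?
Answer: 544224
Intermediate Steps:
a(z) = -32 + 16*z² (a(z) = -32 + 4*((z + z)*(z + z)) = -32 + 4*((2*z)*(2*z)) = -32 + 4*(4*z²) = -32 + 16*z²)
a(184) - 32*(-80) = (-32 + 16*184²) - 32*(-80) = (-32 + 16*33856) + 2560 = (-32 + 541696) + 2560 = 541664 + 2560 = 544224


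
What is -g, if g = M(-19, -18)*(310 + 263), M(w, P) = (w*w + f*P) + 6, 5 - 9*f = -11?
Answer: -191955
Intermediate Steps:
f = 16/9 (f = 5/9 - ⅑*(-11) = 5/9 + 11/9 = 16/9 ≈ 1.7778)
M(w, P) = 6 + w² + 16*P/9 (M(w, P) = (w*w + 16*P/9) + 6 = (w² + 16*P/9) + 6 = 6 + w² + 16*P/9)
g = 191955 (g = (6 + (-19)² + (16/9)*(-18))*(310 + 263) = (6 + 361 - 32)*573 = 335*573 = 191955)
-g = -1*191955 = -191955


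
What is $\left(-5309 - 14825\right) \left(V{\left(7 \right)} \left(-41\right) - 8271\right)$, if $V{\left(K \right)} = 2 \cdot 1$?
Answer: $168179302$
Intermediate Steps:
$V{\left(K \right)} = 2$
$\left(-5309 - 14825\right) \left(V{\left(7 \right)} \left(-41\right) - 8271\right) = \left(-5309 - 14825\right) \left(2 \left(-41\right) - 8271\right) = - 20134 \left(-82 - 8271\right) = \left(-20134\right) \left(-8353\right) = 168179302$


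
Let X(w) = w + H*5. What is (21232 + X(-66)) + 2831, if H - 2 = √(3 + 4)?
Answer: 24007 + 5*√7 ≈ 24020.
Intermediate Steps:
H = 2 + √7 (H = 2 + √(3 + 4) = 2 + √7 ≈ 4.6458)
X(w) = 10 + w + 5*√7 (X(w) = w + (2 + √7)*5 = w + (10 + 5*√7) = 10 + w + 5*√7)
(21232 + X(-66)) + 2831 = (21232 + (10 - 66 + 5*√7)) + 2831 = (21232 + (-56 + 5*√7)) + 2831 = (21176 + 5*√7) + 2831 = 24007 + 5*√7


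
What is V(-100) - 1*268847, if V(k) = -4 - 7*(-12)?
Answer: -268767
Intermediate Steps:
V(k) = 80 (V(k) = -4 + 84 = 80)
V(-100) - 1*268847 = 80 - 1*268847 = 80 - 268847 = -268767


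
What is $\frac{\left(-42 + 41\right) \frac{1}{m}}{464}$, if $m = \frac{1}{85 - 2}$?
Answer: $- \frac{83}{464} \approx -0.17888$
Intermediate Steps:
$m = \frac{1}{83} \approx 0.012048$
$\frac{\left(-42 + 41\right) \frac{1}{m}}{464} = \frac{\left(-42 + 41\right) \frac{1}{\frac{1}{83}}}{464} = \left(-1\right) 83 \cdot \frac{1}{464} = \left(-83\right) \frac{1}{464} = - \frac{83}{464}$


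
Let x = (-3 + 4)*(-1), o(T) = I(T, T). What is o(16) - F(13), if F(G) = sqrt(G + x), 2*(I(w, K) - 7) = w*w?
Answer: 135 - 2*sqrt(3) ≈ 131.54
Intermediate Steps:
I(w, K) = 7 + w**2/2 (I(w, K) = 7 + (w*w)/2 = 7 + w**2/2)
o(T) = 7 + T**2/2
x = -1 (x = 1*(-1) = -1)
F(G) = sqrt(-1 + G) (F(G) = sqrt(G - 1) = sqrt(-1 + G))
o(16) - F(13) = (7 + (1/2)*16**2) - sqrt(-1 + 13) = (7 + (1/2)*256) - sqrt(12) = (7 + 128) - 2*sqrt(3) = 135 - 2*sqrt(3)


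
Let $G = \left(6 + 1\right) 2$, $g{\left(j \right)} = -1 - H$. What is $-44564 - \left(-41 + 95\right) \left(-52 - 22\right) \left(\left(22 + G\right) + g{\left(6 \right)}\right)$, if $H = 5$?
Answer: $75316$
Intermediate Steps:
$g{\left(j \right)} = -6$ ($g{\left(j \right)} = -1 - 5 = -6$)
$G = 14$ ($G = 7 \cdot 2 = 14$)
$-44564 - \left(-41 + 95\right) \left(-52 - 22\right) \left(\left(22 + G\right) + g{\left(6 \right)}\right) = -44564 - \left(-41 + 95\right) \left(-52 - 22\right) \left(\left(22 + 14\right) - 6\right) = -44564 - 54 \left(-74\right) \left(36 - 6\right) = -44564 - \left(-3996\right) 30 = -44564 - -119880 = -44564 + 119880 = 75316$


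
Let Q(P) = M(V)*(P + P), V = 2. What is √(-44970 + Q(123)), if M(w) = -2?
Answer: I*√45462 ≈ 213.22*I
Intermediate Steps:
Q(P) = -4*P (Q(P) = -2*(P + P) = -4*P)
√(-44970 + Q(123)) = √(-44970 - 4*123) = √(-44970 - 492) = √(-45462) = I*√45462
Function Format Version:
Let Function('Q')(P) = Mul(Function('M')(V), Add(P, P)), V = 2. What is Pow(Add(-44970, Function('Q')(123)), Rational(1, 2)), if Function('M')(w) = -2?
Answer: Mul(I, Pow(45462, Rational(1, 2))) ≈ Mul(213.22, I)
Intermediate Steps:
Function('Q')(P) = Mul(-4, P) (Function('Q')(P) = Mul(-2, Add(P, P)) = Mul(-2, Mul(2, P)) = Mul(-4, P))
Pow(Add(-44970, Function('Q')(123)), Rational(1, 2)) = Pow(Add(-44970, Mul(-4, 123)), Rational(1, 2)) = Pow(Add(-44970, -492), Rational(1, 2)) = Pow(-45462, Rational(1, 2)) = Mul(I, Pow(45462, Rational(1, 2)))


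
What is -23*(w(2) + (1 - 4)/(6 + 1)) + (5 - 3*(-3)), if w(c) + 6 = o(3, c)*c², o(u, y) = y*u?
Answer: -2731/7 ≈ -390.14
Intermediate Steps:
o(u, y) = u*y
w(c) = -6 + 3*c³ (w(c) = -6 + (3*c)*c² = -6 + 3*c³)
-23*(w(2) + (1 - 4)/(6 + 1)) + (5 - 3*(-3)) = -23*((-6 + 3*2³) + (1 - 4)/(6 + 1)) + (5 - 3*(-3)) = -23*((-6 + 3*8) - 3/7) + (5 + 9) = -23*((-6 + 24) - 3*⅐) + 14 = -23*(18 - 3/7) + 14 = -2829/7 + 14 = -2731/7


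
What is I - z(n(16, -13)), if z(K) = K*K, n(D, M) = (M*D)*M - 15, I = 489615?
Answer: -6741106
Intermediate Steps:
n(D, M) = -15 + D*M² (n(D, M) = (D*M)*M - 15 = D*M² - 15 = -15 + D*M²)
z(K) = K²
I - z(n(16, -13)) = 489615 - (-15 + 16*(-13)²)² = 489615 - (-15 + 16*169)² = 489615 - (-15 + 2704)² = 489615 - 1*2689² = 489615 - 1*7230721 = 489615 - 7230721 = -6741106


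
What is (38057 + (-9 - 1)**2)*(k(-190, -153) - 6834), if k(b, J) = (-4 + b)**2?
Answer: 1175311914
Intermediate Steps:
(38057 + (-9 - 1)**2)*(k(-190, -153) - 6834) = (38057 + (-9 - 1)**2)*((-4 - 190)**2 - 6834) = (38057 + (-10)**2)*((-194)**2 - 6834) = (38057 + 100)*(37636 - 6834) = 38157*30802 = 1175311914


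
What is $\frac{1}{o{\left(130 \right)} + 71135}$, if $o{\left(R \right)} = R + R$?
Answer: $\frac{1}{71395} \approx 1.4007 \cdot 10^{-5}$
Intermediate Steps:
$o{\left(R \right)} = 2 R$
$\frac{1}{o{\left(130 \right)} + 71135} = \frac{1}{2 \cdot 130 + 71135} = \frac{1}{260 + 71135} = \frac{1}{71395}$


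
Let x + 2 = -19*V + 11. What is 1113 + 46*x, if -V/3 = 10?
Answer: 27747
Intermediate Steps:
V = -30 (V = -3*10 = -30)
x = 579 (x = -2 + (-19*(-30) + 11) = -2 + (570 + 11) = -2 + 581 = 579)
1113 + 46*x = 1113 + 46*579 = 1113 + 26634 = 27747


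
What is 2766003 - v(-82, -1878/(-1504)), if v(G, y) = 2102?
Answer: 2763901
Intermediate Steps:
2766003 - v(-82, -1878/(-1504)) = 2766003 - 1*2102 = 2766003 - 2102 = 2763901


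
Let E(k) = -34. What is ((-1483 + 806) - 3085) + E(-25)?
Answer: -3796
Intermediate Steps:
((-1483 + 806) - 3085) + E(-25) = ((-1483 + 806) - 3085) - 34 = (-677 - 3085) - 34 = -3762 - 34 = -3796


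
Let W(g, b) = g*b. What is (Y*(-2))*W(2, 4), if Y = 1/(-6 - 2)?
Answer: 2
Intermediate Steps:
W(g, b) = b*g
Y = -1/8 (Y = 1/(-8) = -1/8 ≈ -0.12500)
(Y*(-2))*W(2, 4) = (-1/8*(-2))*(4*2) = (1/4)*8 = 2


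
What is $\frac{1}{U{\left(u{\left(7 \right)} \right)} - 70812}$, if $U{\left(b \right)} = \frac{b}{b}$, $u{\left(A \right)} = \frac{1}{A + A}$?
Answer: $- \frac{1}{70811} \approx -1.4122 \cdot 10^{-5}$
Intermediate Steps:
$u{\left(A \right)} = \frac{1}{2 A}$
$U{\left(b \right)} = 1$
$\frac{1}{U{\left(u{\left(7 \right)} \right)} - 70812} = \frac{1}{1 - 70812} = \frac{1}{-70811} = - \frac{1}{70811}$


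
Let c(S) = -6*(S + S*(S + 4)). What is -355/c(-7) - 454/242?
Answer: 23887/10164 ≈ 2.3502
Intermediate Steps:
c(S) = -6*S - 6*S*(4 + S) (c(S) = -6*(S + S*(4 + S)) = -6*S - 6*S*(4 + S))
-355/c(-7) - 454/242 = -355*1/(42*(5 - 7)) - 454/242 = -355/((-6*(-7)*(-2))) - 454*1/242 = -355/(-84) - 227/121 = -355*(-1/84) - 227/121 = 355/84 - 227/121 = 23887/10164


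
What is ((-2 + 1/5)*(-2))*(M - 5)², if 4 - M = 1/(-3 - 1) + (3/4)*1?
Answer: 81/10 ≈ 8.1000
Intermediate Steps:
M = 7/2 (M = 4 - (1/(-3 - 1) + (3/4)*1) = 4 - (1/(-4) + (3*(¼))*1) = 4 - (-¼ + (¾)*1) = 4 - (-¼ + ¾) = 4 - 1*½ = 4 - ½ = 7/2 ≈ 3.5000)
((-2 + 1/5)*(-2))*(M - 5)² = ((-2 + 1/5)*(-2))*(7/2 - 5)² = ((-2 + ⅕)*(-2))*(-3/2)² = -9/5*(-2)*(9/4) = (18/5)*(9/4) = 81/10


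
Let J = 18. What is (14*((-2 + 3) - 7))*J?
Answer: -1512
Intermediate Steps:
(14*((-2 + 3) - 7))*J = (14*((-2 + 3) - 7))*18 = (14*(1 - 7))*18 = (14*(-6))*18 = -84*18 = -1512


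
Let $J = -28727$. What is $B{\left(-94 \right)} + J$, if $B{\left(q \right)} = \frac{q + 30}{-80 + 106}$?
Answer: $- \frac{373483}{13} \approx -28729.0$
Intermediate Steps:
$B{\left(q \right)} = \frac{15}{13} + \frac{q}{26}$ ($B{\left(q \right)} = \frac{30 + q}{26} = \left(30 + q\right) \frac{1}{26} = \frac{15}{13} + \frac{q}{26}$)
$B{\left(-94 \right)} + J = \left(\frac{15}{13} + \frac{1}{26} \left(-94\right)\right) - 28727 = \left(\frac{15}{13} - \frac{47}{13}\right) - 28727 = - \frac{32}{13} - 28727 = - \frac{373483}{13}$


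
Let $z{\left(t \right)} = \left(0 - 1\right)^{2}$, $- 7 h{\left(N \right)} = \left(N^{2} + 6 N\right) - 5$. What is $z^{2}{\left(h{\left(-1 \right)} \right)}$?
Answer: $1$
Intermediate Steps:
$h{\left(N \right)} = \frac{5}{7} - \frac{6 N}{7} - \frac{N^{2}}{7}$ ($h{\left(N \right)} = - \frac{\left(N^{2} + 6 N\right) - 5}{7} = - \frac{-5 + N^{2} + 6 N}{7} = \frac{5}{7} - \frac{6 N}{7} - \frac{N^{2}}{7}$)
$z{\left(t \right)} = 1$ ($z{\left(t \right)} = \left(-1\right)^{2} = 1$)
$z^{2}{\left(h{\left(-1 \right)} \right)} = 1^{2} = 1$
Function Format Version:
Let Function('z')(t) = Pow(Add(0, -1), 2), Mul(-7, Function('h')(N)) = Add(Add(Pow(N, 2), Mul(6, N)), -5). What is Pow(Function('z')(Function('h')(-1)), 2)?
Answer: 1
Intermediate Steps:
Function('h')(N) = Add(Rational(5, 7), Mul(Rational(-6, 7), N), Mul(Rational(-1, 7), Pow(N, 2))) (Function('h')(N) = Mul(Rational(-1, 7), Add(Add(Pow(N, 2), Mul(6, N)), -5)) = Mul(Rational(-1, 7), Add(-5, Pow(N, 2), Mul(6, N))) = Add(Rational(5, 7), Mul(Rational(-6, 7), N), Mul(Rational(-1, 7), Pow(N, 2))))
Function('z')(t) = 1 (Function('z')(t) = Pow(-1, 2) = 1)
Pow(Function('z')(Function('h')(-1)), 2) = Pow(1, 2) = 1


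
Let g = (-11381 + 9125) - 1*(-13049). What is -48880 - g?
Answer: -59673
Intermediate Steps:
g = 10793 (g = -2256 + 13049 = 10793)
-48880 - g = -48880 - 1*10793 = -48880 - 10793 = -59673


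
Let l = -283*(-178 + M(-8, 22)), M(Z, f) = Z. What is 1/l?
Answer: 1/52638 ≈ 1.8998e-5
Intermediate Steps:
l = 52638 (l = -283*(-178 - 8) = -283*(-186) = 52638)
1/l = 1/52638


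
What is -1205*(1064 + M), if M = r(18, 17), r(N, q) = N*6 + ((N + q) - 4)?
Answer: -1449615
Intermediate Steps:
r(N, q) = -4 + q + 7*N (r(N, q) = 6*N + (-4 + N + q) = -4 + q + 7*N)
M = 139 (M = -4 + 17 + 7*18 = -4 + 17 + 126 = 139)
-1205*(1064 + M) = -1205*(1064 + 139) = -1205*1203 = -1449615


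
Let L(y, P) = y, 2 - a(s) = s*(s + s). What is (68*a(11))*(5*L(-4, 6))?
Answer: 326400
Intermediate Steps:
a(s) = 2 - 2*s**2 (a(s) = 2 - s*(s + s) = 2 - s*2*s = 2 - 2*s**2)
(68*a(11))*(5*L(-4, 6)) = (68*(2 - 2*11**2))*(5*(-4)) = (68*(2 - 2*121))*(-20) = (68*(2 - 242))*(-20) = (68*(-240))*(-20) = -16320*(-20) = 326400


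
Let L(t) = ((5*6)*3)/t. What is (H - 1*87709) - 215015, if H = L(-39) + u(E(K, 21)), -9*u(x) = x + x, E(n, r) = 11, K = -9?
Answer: -35419264/117 ≈ -3.0273e+5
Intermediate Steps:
u(x) = -2*x/9 (u(x) = -(x + x)/9 = -2*x/9)
L(t) = 90/t (L(t) = (30*3)/t = 90/t)
H = -556/117 (H = 90/(-39) - 2/9*11 = 90*(-1/39) - 22/9 = -30/13 - 22/9 = -556/117 ≈ -4.7521)
(H - 1*87709) - 215015 = (-556/117 - 1*87709) - 215015 = (-556/117 - 87709) - 215015 = -10262509/117 - 215015 = -35419264/117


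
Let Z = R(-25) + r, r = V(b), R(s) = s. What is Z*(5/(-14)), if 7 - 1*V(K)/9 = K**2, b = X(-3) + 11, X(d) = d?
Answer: 1345/7 ≈ 192.14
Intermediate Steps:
b = 8 (b = -3 + 11 = 8)
V(K) = 63 - 9*K**2
r = -513 (r = 63 - 9*8**2 = 63 - 9*64 = 63 - 576 = -513)
Z = -538 (Z = -25 - 513 = -538)
Z*(5/(-14)) = -2690/(-14) = -2690*(-1)/14 = -538*(-5/14) = 1345/7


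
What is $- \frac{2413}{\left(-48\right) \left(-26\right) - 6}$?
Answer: $- \frac{2413}{1242} \approx -1.9428$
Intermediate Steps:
$- \frac{2413}{\left(-48\right) \left(-26\right) - 6} = - \frac{2413}{1248 - 6} = - \frac{2413}{1242}$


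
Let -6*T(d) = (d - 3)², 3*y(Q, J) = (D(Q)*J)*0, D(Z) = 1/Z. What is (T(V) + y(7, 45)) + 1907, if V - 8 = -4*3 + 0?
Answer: 11393/6 ≈ 1898.8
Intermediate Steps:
y(Q, J) = 0 (y(Q, J) = ((J/Q)*0)/3 = (⅓)*0 = 0)
V = -4 (V = 8 + (-4*3 + 0) = 8 + (-12 + 0) = 8 - 12 = -4)
T(d) = -(-3 + d)²/6 (T(d) = -(d - 3)²/6 = -(-3 + d)²/6)
(T(V) + y(7, 45)) + 1907 = (-(-3 - 4)²/6 + 0) + 1907 = (-⅙*(-7)² + 0) + 1907 = (-⅙*49 + 0) + 1907 = (-49/6 + 0) + 1907 = -49/6 + 1907 = 11393/6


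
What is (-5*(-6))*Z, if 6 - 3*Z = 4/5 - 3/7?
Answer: 394/7 ≈ 56.286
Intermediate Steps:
Z = 197/105 (Z = 2 - (4/5 - 3/7)/3 = 2 - (4*(⅕) - 3*⅐)/3 = 2 - (⅘ - 3/7)/3 = 2 - ⅓*13/35 = 2 - 13/105 = 197/105 ≈ 1.8762)
(-5*(-6))*Z = -5*(-6)*(197/105) = 30*(197/105) = 394/7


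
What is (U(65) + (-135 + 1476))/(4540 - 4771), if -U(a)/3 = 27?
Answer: -60/11 ≈ -5.4545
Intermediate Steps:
U(a) = -81 (U(a) = -3*27 = -81)
(U(65) + (-135 + 1476))/(4540 - 4771) = (-81 + (-135 + 1476))/(4540 - 4771) = (-81 + 1341)/(-231) = 1260*(-1/231) = -60/11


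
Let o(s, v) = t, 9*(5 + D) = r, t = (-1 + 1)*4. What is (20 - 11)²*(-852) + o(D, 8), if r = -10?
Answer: -69012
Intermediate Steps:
t = 0 (t = 0*4 = 0)
D = -55/9 (D = -5 + (⅑)*(-10) = -5 - 10/9 = -55/9 ≈ -6.1111)
o(s, v) = 0
(20 - 11)²*(-852) + o(D, 8) = (20 - 11)²*(-852) + 0 = 9²*(-852) + 0 = 81*(-852) + 0 = -69012 + 0 = -69012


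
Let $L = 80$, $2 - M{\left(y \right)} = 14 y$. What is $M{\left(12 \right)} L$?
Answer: $-13280$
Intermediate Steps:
$M{\left(y \right)} = 2 - 14 y$
$M{\left(12 \right)} L = \left(2 - 168\right) 80 = \left(-166\right) 80 = -13280$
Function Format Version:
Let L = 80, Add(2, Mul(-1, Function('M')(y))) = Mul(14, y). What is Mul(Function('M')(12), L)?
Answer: -13280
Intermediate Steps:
Function('M')(y) = Add(2, Mul(-14, y)) (Function('M')(y) = Add(2, Mul(-1, Mul(14, y))) = Add(2, Mul(-14, y)))
Mul(Function('M')(12), L) = Mul(Add(2, Mul(-14, 12)), 80) = Mul(Add(2, -168), 80) = Mul(-166, 80) = -13280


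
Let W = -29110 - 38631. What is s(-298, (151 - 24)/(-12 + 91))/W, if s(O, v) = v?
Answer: -127/5351539 ≈ -2.3731e-5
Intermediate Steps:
W = -67741
s(-298, (151 - 24)/(-12 + 91))/W = ((151 - 24)/(-12 + 91))/(-67741) = (127/79)*(-1/67741) = -127/5351539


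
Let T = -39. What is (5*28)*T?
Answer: -5460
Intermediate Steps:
(5*28)*T = (5*28)*(-39) = 140*(-39) = -5460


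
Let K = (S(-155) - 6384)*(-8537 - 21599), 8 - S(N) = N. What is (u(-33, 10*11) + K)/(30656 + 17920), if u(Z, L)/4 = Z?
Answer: 46868981/12144 ≈ 3859.4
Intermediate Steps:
u(Z, L) = 4*Z
S(N) = 8 - N
K = 187476056 (K = ((8 - 1*(-155)) - 6384)*(-8537 - 21599) = ((8 + 155) - 6384)*(-30136) = (163 - 6384)*(-30136) = -6221*(-30136) = 187476056)
(u(-33, 10*11) + K)/(30656 + 17920) = (4*(-33) + 187476056)/(30656 + 17920) = (-132 + 187476056)/48576 = 187475924*(1/48576) = 46868981/12144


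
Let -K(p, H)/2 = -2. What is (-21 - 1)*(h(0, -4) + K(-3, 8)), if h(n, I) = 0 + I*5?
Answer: 352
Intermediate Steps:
K(p, H) = 4 (K(p, H) = -2*(-2) = 4)
h(n, I) = 5*I (h(n, I) = 0 + 5*I = 5*I)
(-21 - 1)*(h(0, -4) + K(-3, 8)) = (-21 - 1)*(5*(-4) + 4) = -22*(-20 + 4) = -22*(-16) = 352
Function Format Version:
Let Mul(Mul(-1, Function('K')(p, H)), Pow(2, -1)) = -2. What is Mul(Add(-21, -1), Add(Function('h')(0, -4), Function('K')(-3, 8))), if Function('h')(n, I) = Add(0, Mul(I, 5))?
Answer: 352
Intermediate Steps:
Function('K')(p, H) = 4 (Function('K')(p, H) = Mul(-2, -2) = 4)
Function('h')(n, I) = Mul(5, I) (Function('h')(n, I) = Add(0, Mul(5, I)) = Mul(5, I))
Mul(Add(-21, -1), Add(Function('h')(0, -4), Function('K')(-3, 8))) = Mul(Add(-21, -1), Add(Mul(5, -4), 4)) = Mul(-22, Add(-20, 4)) = Mul(-22, -16) = 352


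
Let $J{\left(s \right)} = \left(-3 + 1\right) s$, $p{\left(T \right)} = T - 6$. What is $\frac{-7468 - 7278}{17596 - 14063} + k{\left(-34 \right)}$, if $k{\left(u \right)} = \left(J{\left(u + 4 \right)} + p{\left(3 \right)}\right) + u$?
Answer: $\frac{66513}{3533} \approx 18.826$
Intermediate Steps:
$p{\left(T \right)} = -6 + T$ ($p{\left(T \right)} = T - 6 = -6 + T$)
$J{\left(s \right)} = - 2 s$
$k{\left(u \right)} = -11 - u$ ($k{\left(u \right)} = \left(- 2 \left(u + 4\right) + \left(-6 + 3\right)\right) + u = \left(- 2 \left(4 + u\right) - 3\right) + u = \left(\left(-8 - 2 u\right) - 3\right) + u = \left(-11 - 2 u\right) + u = -11 - u$)
$\frac{-7468 - 7278}{17596 - 14063} + k{\left(-34 \right)} = \frac{-7468 - 7278}{17596 - 14063} - -23 = - \frac{14746}{3533} + \left(-11 + 34\right) = \left(-14746\right) \frac{1}{3533} + 23 = - \frac{14746}{3533} + 23 = \frac{66513}{3533}$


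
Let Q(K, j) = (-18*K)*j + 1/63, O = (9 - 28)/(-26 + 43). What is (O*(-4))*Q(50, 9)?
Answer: -38782724/1071 ≈ -36212.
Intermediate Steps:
O = -19/17 ≈ -1.1176
Q(K, j) = 1/63 - 18*K*j (Q(K, j) = -18*K*j + 1/63 = 1/63 - 18*K*j)
(O*(-4))*Q(50, 9) = (-19/17*(-4))*(1/63 - 18*50*9) = 76*(1/63 - 8100)/17 = (76/17)*(-510299/63) = -38782724/1071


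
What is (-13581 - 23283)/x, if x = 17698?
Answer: -18432/8849 ≈ -2.0829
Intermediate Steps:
(-13581 - 23283)/x = (-13581 - 23283)/17698 = -36864*1/17698 = -18432/8849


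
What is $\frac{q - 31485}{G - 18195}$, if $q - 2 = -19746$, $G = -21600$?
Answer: $\frac{51229}{39795} \approx 1.2873$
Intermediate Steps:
$q = -19744$ ($q = 2 - 19746 = -19744$)
$\frac{q - 31485}{G - 18195} = \frac{-19744 - 31485}{-21600 - 18195} = - \frac{51229}{-39795} = \left(-51229\right) \left(- \frac{1}{39795}\right) = \frac{51229}{39795}$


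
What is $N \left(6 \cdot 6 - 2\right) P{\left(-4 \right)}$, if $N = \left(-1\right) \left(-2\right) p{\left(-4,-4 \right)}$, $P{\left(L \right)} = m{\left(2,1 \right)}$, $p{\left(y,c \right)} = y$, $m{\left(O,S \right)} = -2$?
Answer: $544$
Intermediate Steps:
$P{\left(L \right)} = -2$
$N = -8$ ($N = \left(-1\right) \left(-2\right) \left(-4\right) = 2 \left(-4\right) = -8$)
$N \left(6 \cdot 6 - 2\right) P{\left(-4 \right)} = - 8 \left(6 \cdot 6 - 2\right) \left(-2\right) = - 8 \left(36 - 2\right) \left(-2\right) = \left(-8\right) 34 \left(-2\right) = \left(-272\right) \left(-2\right) = 544$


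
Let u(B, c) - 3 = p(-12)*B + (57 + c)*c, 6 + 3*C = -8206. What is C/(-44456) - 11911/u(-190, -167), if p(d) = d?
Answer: -354735953/688612326 ≈ -0.51515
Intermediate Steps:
C = -8212/3 (C = -2 + (⅓)*(-8206) = -2 - 8206/3 = -8212/3 ≈ -2737.3)
u(B, c) = 3 - 12*B + c*(57 + c) (u(B, c) = 3 + (-12*B + (57 + c)*c) = 3 + (-12*B + c*(57 + c)) = 3 - 12*B + c*(57 + c))
C/(-44456) - 11911/u(-190, -167) = -8212/3/(-44456) - 11911/(3 + (-167)² - 12*(-190) + 57*(-167)) = -8212/3*(-1/44456) - 11911/(3 + 27889 + 2280 - 9519) = 2053/33342 - 11911/20653 = -354735953/688612326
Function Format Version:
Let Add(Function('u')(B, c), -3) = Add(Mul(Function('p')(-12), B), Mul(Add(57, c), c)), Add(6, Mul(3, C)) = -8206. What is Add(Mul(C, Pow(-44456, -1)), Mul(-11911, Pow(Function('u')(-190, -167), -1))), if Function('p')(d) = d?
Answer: Rational(-354735953, 688612326) ≈ -0.51515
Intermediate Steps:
C = Rational(-8212, 3) (C = Add(-2, Mul(Rational(1, 3), -8206)) = Add(-2, Rational(-8206, 3)) = Rational(-8212, 3) ≈ -2737.3)
Function('u')(B, c) = Add(3, Mul(-12, B), Mul(c, Add(57, c))) (Function('u')(B, c) = Add(3, Add(Mul(-12, B), Mul(Add(57, c), c))) = Add(3, Add(Mul(-12, B), Mul(c, Add(57, c)))) = Add(3, Mul(-12, B), Mul(c, Add(57, c))))
Add(Mul(C, Pow(-44456, -1)), Mul(-11911, Pow(Function('u')(-190, -167), -1))) = Add(Mul(Rational(-8212, 3), Pow(-44456, -1)), Mul(-11911, Pow(Add(3, Pow(-167, 2), Mul(-12, -190), Mul(57, -167)), -1))) = Add(Mul(Rational(-8212, 3), Rational(-1, 44456)), Mul(-11911, Pow(Add(3, 27889, 2280, -9519), -1))) = Add(Rational(2053, 33342), Mul(-11911, Pow(20653, -1))) = Add(Rational(2053, 33342), Mul(-11911, Rational(1, 20653))) = Add(Rational(2053, 33342), Rational(-11911, 20653)) = Rational(-354735953, 688612326)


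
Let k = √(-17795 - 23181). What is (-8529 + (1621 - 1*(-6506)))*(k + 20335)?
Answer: -8174670 - 1608*I*√2561 ≈ -8.1747e+6 - 81375.0*I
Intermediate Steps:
k = 4*I*√2561 (k = √(-40976) = 4*I*√2561 ≈ 202.43*I)
(-8529 + (1621 - 1*(-6506)))*(k + 20335) = (-8529 + (1621 - 1*(-6506)))*(4*I*√2561 + 20335) = (-8529 + (1621 + 6506))*(20335 + 4*I*√2561) = (-8529 + 8127)*(20335 + 4*I*√2561) = -402*(20335 + 4*I*√2561) = -8174670 - 1608*I*√2561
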